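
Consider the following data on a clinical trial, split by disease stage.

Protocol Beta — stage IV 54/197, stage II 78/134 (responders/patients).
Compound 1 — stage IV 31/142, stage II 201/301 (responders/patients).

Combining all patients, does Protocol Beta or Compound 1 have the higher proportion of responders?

Compound 1

Stage IV: Protocol Beta 54/197 = 27.4%, Compound 1 31/142 = 21.8% → Protocol Beta
Stage II: Protocol Beta 78/134 = 58.2%, Compound 1 201/301 = 66.8% → Compound 1
Overall: Protocol Beta 132/331 = 39.9%, Compound 1 232/443 = 52.4% → Compound 1
(Neither sweeps every disease group, but Compound 1 has the higher pooled rate.)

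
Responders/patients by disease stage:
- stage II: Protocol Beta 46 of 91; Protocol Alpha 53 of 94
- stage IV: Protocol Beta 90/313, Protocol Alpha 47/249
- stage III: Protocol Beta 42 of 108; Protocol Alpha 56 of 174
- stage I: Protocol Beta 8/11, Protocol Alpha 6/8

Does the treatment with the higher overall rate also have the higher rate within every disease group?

No

Stage II: Protocol Beta 46/91 = 50.5%, Protocol Alpha 53/94 = 56.4% → Protocol Alpha
Stage IV: Protocol Beta 90/313 = 28.8%, Protocol Alpha 47/249 = 18.9% → Protocol Beta
Stage III: Protocol Beta 42/108 = 38.9%, Protocol Alpha 56/174 = 32.2% → Protocol Beta
Stage I: Protocol Beta 8/11 = 72.7%, Protocol Alpha 6/8 = 75.0% → Protocol Alpha
Overall: Protocol Beta 186/523 = 35.6%, Protocol Alpha 162/525 = 30.9% → Protocol Beta
Neither sweeps: Protocol Beta wins 2 of 4 groups, Protocol Alpha wins 2. Protocol Beta wins overall but not every group — no Simpson reversal.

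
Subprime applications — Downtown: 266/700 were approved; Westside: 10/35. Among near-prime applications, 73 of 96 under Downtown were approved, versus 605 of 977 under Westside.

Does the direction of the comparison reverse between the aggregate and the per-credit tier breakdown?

Yes

Subprime: Downtown 266/700 = 38.0%, Westside 10/35 = 28.6% → Downtown
Near-prime: Downtown 73/96 = 76.0%, Westside 605/977 = 61.9% → Downtown
Overall: Downtown 339/796 = 42.6%, Westside 615/1012 = 60.8% → Westside
Downtown wins each credit group but Westside wins overall — the comparison reverses. Downtown's applications skew toward subprime, which has a lower base rate.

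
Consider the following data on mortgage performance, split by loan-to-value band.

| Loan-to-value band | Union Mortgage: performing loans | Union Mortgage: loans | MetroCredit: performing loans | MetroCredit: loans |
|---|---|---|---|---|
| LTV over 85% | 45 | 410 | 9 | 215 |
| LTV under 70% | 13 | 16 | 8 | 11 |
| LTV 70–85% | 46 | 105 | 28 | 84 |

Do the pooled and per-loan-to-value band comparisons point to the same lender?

Yes

LTV over 85%: Union Mortgage 45/410 = 11.0%, MetroCredit 9/215 = 4.2% → Union Mortgage
LTV under 70%: Union Mortgage 13/16 = 81.2%, MetroCredit 8/11 = 72.7% → Union Mortgage
LTV 70–85%: Union Mortgage 46/105 = 43.8%, MetroCredit 28/84 = 33.3% → Union Mortgage
Overall: Union Mortgage 104/531 = 19.6%, MetroCredit 45/310 = 14.5% → Union Mortgage
Union Mortgage wins overall and in every loan-to-value group — no reversal.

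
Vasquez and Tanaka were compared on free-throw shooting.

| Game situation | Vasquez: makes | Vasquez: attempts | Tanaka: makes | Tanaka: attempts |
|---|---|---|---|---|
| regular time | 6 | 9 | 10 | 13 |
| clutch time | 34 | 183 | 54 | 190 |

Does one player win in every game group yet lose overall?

No

Regular time: Vasquez 6/9 = 66.7%, Tanaka 10/13 = 76.9% → Tanaka
Clutch time: Vasquez 34/183 = 18.6%, Tanaka 54/190 = 28.4% → Tanaka
Overall: Vasquez 40/192 = 20.8%, Tanaka 64/203 = 31.5% → Tanaka
Tanaka wins overall and in every game group — no reversal.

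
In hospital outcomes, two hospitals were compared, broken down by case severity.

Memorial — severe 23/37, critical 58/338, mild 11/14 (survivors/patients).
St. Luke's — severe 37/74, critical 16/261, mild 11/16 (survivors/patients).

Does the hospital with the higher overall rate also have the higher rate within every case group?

Yes

Severe: Memorial 23/37 = 62.2%, St. Luke's 37/74 = 50.0% → Memorial
Critical: Memorial 58/338 = 17.2%, St. Luke's 16/261 = 6.1% → Memorial
Mild: Memorial 11/14 = 78.6%, St. Luke's 11/16 = 68.8% → Memorial
Overall: Memorial 92/389 = 23.7%, St. Luke's 64/351 = 18.2% → Memorial
Memorial wins overall and in every case group — no reversal.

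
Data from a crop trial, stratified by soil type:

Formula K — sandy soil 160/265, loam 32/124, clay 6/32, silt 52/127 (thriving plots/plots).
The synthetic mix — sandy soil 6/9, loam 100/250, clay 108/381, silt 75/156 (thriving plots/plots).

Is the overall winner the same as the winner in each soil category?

Sandy soil: Formula K 160/265 = 60.4%, the synthetic mix 6/9 = 66.7% → the synthetic mix
Loam: Formula K 32/124 = 25.8%, the synthetic mix 100/250 = 40.0% → the synthetic mix
Clay: Formula K 6/32 = 18.8%, the synthetic mix 108/381 = 28.3% → the synthetic mix
Silt: Formula K 52/127 = 40.9%, the synthetic mix 75/156 = 48.1% → the synthetic mix
Overall: Formula K 250/548 = 45.6%, the synthetic mix 289/796 = 36.3% → Formula K
The synthetic mix wins each soil group but Formula K wins overall — the comparison reverses. The synthetic mix's plots skew toward clay, which has a lower base rate.

No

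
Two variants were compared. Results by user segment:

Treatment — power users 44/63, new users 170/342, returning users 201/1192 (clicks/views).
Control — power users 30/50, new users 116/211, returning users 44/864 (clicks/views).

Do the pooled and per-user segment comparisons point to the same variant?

Power users: Treatment 44/63 = 69.8%, Control 30/50 = 60.0% → Treatment
New users: Treatment 170/342 = 49.7%, Control 116/211 = 55.0% → Control
Returning users: Treatment 201/1192 = 16.9%, Control 44/864 = 5.1% → Treatment
Overall: Treatment 415/1597 = 26.0%, Control 190/1125 = 16.9% → Treatment
Neither sweeps: Treatment wins 2 of 3 groups, Control wins 1. Treatment wins overall but not every group — no Simpson reversal.

No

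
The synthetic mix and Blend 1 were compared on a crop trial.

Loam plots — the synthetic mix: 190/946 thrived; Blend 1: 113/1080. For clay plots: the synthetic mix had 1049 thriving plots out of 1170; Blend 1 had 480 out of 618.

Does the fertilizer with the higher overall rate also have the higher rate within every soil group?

Loam: the synthetic mix 190/946 = 20.1%, Blend 1 113/1080 = 10.5% → the synthetic mix
Clay: the synthetic mix 1049/1170 = 89.7%, Blend 1 480/618 = 77.7% → the synthetic mix
Overall: the synthetic mix 1239/2116 = 58.6%, Blend 1 593/1698 = 34.9% → the synthetic mix
The synthetic mix wins overall and in every soil group — no reversal.

Yes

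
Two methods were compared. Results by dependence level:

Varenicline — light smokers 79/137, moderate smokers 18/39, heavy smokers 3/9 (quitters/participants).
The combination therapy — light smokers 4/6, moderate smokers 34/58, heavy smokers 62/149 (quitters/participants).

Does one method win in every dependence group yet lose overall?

Yes

Light smokers: varenicline 79/137 = 57.7%, the combination therapy 4/6 = 66.7% → the combination therapy
Moderate smokers: varenicline 18/39 = 46.2%, the combination therapy 34/58 = 58.6% → the combination therapy
Heavy smokers: varenicline 3/9 = 33.3%, the combination therapy 62/149 = 41.6% → the combination therapy
Overall: varenicline 100/185 = 54.1%, the combination therapy 100/213 = 46.9% → varenicline
The combination therapy wins each dependence group but varenicline wins overall — the comparison reverses. The combination therapy's participants skew toward heavy smokers, which has a lower base rate.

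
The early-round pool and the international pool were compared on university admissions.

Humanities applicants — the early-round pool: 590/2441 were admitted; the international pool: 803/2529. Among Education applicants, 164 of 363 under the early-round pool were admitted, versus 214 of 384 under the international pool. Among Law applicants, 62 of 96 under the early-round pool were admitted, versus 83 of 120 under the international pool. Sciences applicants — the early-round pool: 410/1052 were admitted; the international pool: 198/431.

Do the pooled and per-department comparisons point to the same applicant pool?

Yes

Humanities: the early-round pool 590/2441 = 24.2%, the international pool 803/2529 = 31.8% → the international pool
Education: the early-round pool 164/363 = 45.2%, the international pool 214/384 = 55.7% → the international pool
Law: the early-round pool 62/96 = 64.6%, the international pool 83/120 = 69.2% → the international pool
Sciences: the early-round pool 410/1052 = 39.0%, the international pool 198/431 = 45.9% → the international pool
Overall: the early-round pool 1226/3952 = 31.0%, the international pool 1298/3464 = 37.5% → the international pool
The international pool wins overall and in every department group — no reversal.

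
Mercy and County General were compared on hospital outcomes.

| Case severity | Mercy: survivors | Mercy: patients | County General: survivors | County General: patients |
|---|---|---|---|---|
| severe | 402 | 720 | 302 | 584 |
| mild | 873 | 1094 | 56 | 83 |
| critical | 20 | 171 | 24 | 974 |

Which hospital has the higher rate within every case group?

Mercy

Severe: Mercy 402/720 = 55.8%, County General 302/584 = 51.7% → Mercy
Mild: Mercy 873/1094 = 79.8%, County General 56/83 = 67.5% → Mercy
Critical: Mercy 20/171 = 11.7%, County General 24/974 = 2.5% → Mercy
Mercy has the higher rate in all 3 groups.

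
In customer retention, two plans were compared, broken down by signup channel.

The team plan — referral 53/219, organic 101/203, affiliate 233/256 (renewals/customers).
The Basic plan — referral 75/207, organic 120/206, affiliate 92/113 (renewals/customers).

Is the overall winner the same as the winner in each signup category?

No

Referral: the team plan 53/219 = 24.2%, the Basic plan 75/207 = 36.2% → the Basic plan
Organic: the team plan 101/203 = 49.8%, the Basic plan 120/206 = 58.3% → the Basic plan
Affiliate: the team plan 233/256 = 91.0%, the Basic plan 92/113 = 81.4% → the team plan
Overall: the team plan 387/678 = 57.1%, the Basic plan 287/526 = 54.6% → the team plan
Neither sweeps: the team plan wins 1 of 3 groups, the Basic plan wins 2. The team plan wins overall but not every group — no Simpson reversal.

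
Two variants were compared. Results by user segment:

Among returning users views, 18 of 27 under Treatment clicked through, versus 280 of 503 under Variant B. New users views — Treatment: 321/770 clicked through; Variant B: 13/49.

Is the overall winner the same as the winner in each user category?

Returning users: Treatment 18/27 = 66.7%, Variant B 280/503 = 55.7% → Treatment
New users: Treatment 321/770 = 41.7%, Variant B 13/49 = 26.5% → Treatment
Overall: Treatment 339/797 = 42.5%, Variant B 293/552 = 53.1% → Variant B
Treatment wins each user group but Variant B wins overall — the comparison reverses. Treatment's views skew toward new users, which has a lower base rate.

No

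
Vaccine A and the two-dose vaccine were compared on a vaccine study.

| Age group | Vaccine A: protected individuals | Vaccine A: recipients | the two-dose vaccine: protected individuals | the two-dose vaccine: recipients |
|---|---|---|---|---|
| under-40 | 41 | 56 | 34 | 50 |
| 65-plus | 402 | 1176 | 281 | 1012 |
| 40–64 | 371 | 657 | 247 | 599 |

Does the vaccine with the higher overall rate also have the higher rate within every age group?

Yes

Under-40: Vaccine A 41/56 = 73.2%, the two-dose vaccine 34/50 = 68.0% → Vaccine A
65-plus: Vaccine A 402/1176 = 34.2%, the two-dose vaccine 281/1012 = 27.8% → Vaccine A
40–64: Vaccine A 371/657 = 56.5%, the two-dose vaccine 247/599 = 41.2% → Vaccine A
Overall: Vaccine A 814/1889 = 43.1%, the two-dose vaccine 562/1661 = 33.8% → Vaccine A
Vaccine A wins overall and in every age group — no reversal.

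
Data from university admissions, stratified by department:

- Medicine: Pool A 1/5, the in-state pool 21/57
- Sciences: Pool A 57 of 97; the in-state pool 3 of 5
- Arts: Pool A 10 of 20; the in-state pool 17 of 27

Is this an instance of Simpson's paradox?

Yes

Medicine: Pool A 1/5 = 20.0%, the in-state pool 21/57 = 36.8% → the in-state pool
Sciences: Pool A 57/97 = 58.8%, the in-state pool 3/5 = 60.0% → the in-state pool
Arts: Pool A 10/20 = 50.0%, the in-state pool 17/27 = 63.0% → the in-state pool
Overall: Pool A 68/122 = 55.7%, the in-state pool 41/89 = 46.1% → Pool A
The in-state pool wins each department group but Pool A wins overall — the comparison reverses. The in-state pool's applicants skew toward Medicine, which has a lower base rate.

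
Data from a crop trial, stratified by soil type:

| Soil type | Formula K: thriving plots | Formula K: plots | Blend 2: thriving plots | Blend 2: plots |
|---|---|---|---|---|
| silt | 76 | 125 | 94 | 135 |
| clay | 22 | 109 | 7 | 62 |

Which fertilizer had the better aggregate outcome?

Silt: Formula K 76/125 = 60.8%, Blend 2 94/135 = 69.6% → Blend 2
Clay: Formula K 22/109 = 20.2%, Blend 2 7/62 = 11.3% → Formula K
Overall: Formula K 98/234 = 41.9%, Blend 2 101/197 = 51.3% → Blend 2
(Neither sweeps every soil group, but Blend 2 has the higher pooled rate.)

Blend 2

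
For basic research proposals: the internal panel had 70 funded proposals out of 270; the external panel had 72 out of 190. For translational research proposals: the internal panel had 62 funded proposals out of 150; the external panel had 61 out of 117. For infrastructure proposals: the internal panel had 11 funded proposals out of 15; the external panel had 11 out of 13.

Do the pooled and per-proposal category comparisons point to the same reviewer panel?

Basic research: the internal panel 70/270 = 25.9%, the external panel 72/190 = 37.9% → the external panel
Translational research: the internal panel 62/150 = 41.3%, the external panel 61/117 = 52.1% → the external panel
Infrastructure: the internal panel 11/15 = 73.3%, the external panel 11/13 = 84.6% → the external panel
Overall: the internal panel 143/435 = 32.9%, the external panel 144/320 = 45.0% → the external panel
The external panel wins overall and in every proposal group — no reversal.

Yes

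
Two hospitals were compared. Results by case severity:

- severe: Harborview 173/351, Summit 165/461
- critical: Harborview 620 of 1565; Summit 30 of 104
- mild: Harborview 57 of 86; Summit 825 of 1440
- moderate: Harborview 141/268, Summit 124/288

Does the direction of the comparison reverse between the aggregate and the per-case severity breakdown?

Yes

Severe: Harborview 173/351 = 49.3%, Summit 165/461 = 35.8% → Harborview
Critical: Harborview 620/1565 = 39.6%, Summit 30/104 = 28.8% → Harborview
Mild: Harborview 57/86 = 66.3%, Summit 825/1440 = 57.3% → Harborview
Moderate: Harborview 141/268 = 52.6%, Summit 124/288 = 43.1% → Harborview
Overall: Harborview 991/2270 = 43.7%, Summit 1144/2293 = 49.9% → Summit
Harborview wins each case group but Summit wins overall — the comparison reverses. Harborview's patients skew toward critical, which has a lower base rate.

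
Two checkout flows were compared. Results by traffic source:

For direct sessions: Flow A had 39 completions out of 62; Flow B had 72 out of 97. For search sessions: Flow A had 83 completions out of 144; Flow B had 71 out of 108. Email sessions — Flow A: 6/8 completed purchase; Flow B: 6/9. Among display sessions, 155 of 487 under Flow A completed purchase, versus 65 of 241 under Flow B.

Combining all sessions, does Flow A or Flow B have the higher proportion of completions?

Flow B

Direct: Flow A 39/62 = 62.9%, Flow B 72/97 = 74.2% → Flow B
Search: Flow A 83/144 = 57.6%, Flow B 71/108 = 65.7% → Flow B
Email: Flow A 6/8 = 75.0%, Flow B 6/9 = 66.7% → Flow A
Display: Flow A 155/487 = 31.8%, Flow B 65/241 = 27.0% → Flow A
Overall: Flow A 283/701 = 40.4%, Flow B 214/455 = 47.0% → Flow B
(Neither sweeps every traffic group, but Flow B has the higher pooled rate.)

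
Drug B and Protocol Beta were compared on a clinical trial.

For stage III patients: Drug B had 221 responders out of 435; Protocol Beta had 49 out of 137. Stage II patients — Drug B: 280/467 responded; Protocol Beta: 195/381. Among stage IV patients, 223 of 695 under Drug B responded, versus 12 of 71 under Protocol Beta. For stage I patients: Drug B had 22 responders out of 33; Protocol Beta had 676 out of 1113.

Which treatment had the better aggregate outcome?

Protocol Beta

Stage III: Drug B 221/435 = 50.8%, Protocol Beta 49/137 = 35.8% → Drug B
Stage II: Drug B 280/467 = 60.0%, Protocol Beta 195/381 = 51.2% → Drug B
Stage IV: Drug B 223/695 = 32.1%, Protocol Beta 12/71 = 16.9% → Drug B
Stage I: Drug B 22/33 = 66.7%, Protocol Beta 676/1113 = 60.7% → Drug B
Overall: Drug B 746/1630 = 45.8%, Protocol Beta 932/1702 = 54.8% → Protocol Beta
(Drug B wins every disease group but Protocol Beta wins overall — Drug B's patients skew toward the low-rate stage IV group.)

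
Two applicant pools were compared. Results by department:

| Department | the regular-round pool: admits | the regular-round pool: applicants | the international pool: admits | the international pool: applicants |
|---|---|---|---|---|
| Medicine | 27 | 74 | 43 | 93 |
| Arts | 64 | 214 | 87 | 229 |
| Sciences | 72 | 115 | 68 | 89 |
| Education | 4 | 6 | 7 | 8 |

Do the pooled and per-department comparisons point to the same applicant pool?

Medicine: the regular-round pool 27/74 = 36.5%, the international pool 43/93 = 46.2% → the international pool
Arts: the regular-round pool 64/214 = 29.9%, the international pool 87/229 = 38.0% → the international pool
Sciences: the regular-round pool 72/115 = 62.6%, the international pool 68/89 = 76.4% → the international pool
Education: the regular-round pool 4/6 = 66.7%, the international pool 7/8 = 87.5% → the international pool
Overall: the regular-round pool 167/409 = 40.8%, the international pool 205/419 = 48.9% → the international pool
The international pool wins overall and in every department group — no reversal.

Yes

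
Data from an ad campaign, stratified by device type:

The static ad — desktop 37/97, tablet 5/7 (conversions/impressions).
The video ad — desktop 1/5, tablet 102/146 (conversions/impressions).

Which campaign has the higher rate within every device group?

Desktop: the static ad 37/97 = 38.1%, the video ad 1/5 = 20.0% → the static ad
Tablet: the static ad 5/7 = 71.4%, the video ad 102/146 = 69.9% → the static ad
The static ad has the higher rate in both groups.

the static ad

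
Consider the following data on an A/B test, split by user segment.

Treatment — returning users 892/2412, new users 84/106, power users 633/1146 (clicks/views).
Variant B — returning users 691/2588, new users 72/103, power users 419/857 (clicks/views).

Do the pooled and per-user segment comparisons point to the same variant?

Yes

Returning users: Treatment 892/2412 = 37.0%, Variant B 691/2588 = 26.7% → Treatment
New users: Treatment 84/106 = 79.2%, Variant B 72/103 = 69.9% → Treatment
Power users: Treatment 633/1146 = 55.2%, Variant B 419/857 = 48.9% → Treatment
Overall: Treatment 1609/3664 = 43.9%, Variant B 1182/3548 = 33.3% → Treatment
Treatment wins overall and in every user group — no reversal.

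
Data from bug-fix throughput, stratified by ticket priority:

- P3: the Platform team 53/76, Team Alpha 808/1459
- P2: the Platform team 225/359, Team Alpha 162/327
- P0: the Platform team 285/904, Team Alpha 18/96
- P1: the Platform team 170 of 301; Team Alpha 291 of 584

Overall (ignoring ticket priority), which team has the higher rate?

P3: the Platform team 53/76 = 69.7%, Team Alpha 808/1459 = 55.4% → the Platform team
P2: the Platform team 225/359 = 62.7%, Team Alpha 162/327 = 49.5% → the Platform team
P0: the Platform team 285/904 = 31.5%, Team Alpha 18/96 = 18.8% → the Platform team
P1: the Platform team 170/301 = 56.5%, Team Alpha 291/584 = 49.8% → the Platform team
Overall: the Platform team 733/1640 = 44.7%, Team Alpha 1279/2466 = 51.9% → Team Alpha
(The Platform team wins every ticket group but Team Alpha wins overall — the Platform team's tickets skew toward the low-rate P0 group.)

Team Alpha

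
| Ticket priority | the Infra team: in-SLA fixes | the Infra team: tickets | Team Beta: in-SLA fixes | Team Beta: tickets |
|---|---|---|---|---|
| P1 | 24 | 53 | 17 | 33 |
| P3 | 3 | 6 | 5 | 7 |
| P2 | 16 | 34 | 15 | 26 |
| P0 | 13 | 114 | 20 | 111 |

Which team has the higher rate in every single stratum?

P1: the Infra team 24/53 = 45.3%, Team Beta 17/33 = 51.5% → Team Beta
P3: the Infra team 3/6 = 50.0%, Team Beta 5/7 = 71.4% → Team Beta
P2: the Infra team 16/34 = 47.1%, Team Beta 15/26 = 57.7% → Team Beta
P0: the Infra team 13/114 = 11.4%, Team Beta 20/111 = 18.0% → Team Beta
Team Beta has the higher rate in all 4 groups.

Team Beta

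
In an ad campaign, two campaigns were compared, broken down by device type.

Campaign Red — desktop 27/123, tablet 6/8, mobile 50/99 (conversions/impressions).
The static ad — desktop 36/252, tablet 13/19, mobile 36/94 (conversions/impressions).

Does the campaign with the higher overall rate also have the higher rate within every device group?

Yes

Desktop: Campaign Red 27/123 = 22.0%, the static ad 36/252 = 14.3% → Campaign Red
Tablet: Campaign Red 6/8 = 75.0%, the static ad 13/19 = 68.4% → Campaign Red
Mobile: Campaign Red 50/99 = 50.5%, the static ad 36/94 = 38.3% → Campaign Red
Overall: Campaign Red 83/230 = 36.1%, the static ad 85/365 = 23.3% → Campaign Red
Campaign Red wins overall and in every device group — no reversal.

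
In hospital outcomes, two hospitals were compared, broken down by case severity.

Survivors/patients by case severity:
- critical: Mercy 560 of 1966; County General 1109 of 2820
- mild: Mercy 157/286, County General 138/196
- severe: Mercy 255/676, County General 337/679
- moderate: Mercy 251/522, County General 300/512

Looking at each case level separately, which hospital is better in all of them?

Critical: Mercy 560/1966 = 28.5%, County General 1109/2820 = 39.3% → County General
Mild: Mercy 157/286 = 54.9%, County General 138/196 = 70.4% → County General
Severe: Mercy 255/676 = 37.7%, County General 337/679 = 49.6% → County General
Moderate: Mercy 251/522 = 48.1%, County General 300/512 = 58.6% → County General
County General has the higher rate in all 4 groups.

County General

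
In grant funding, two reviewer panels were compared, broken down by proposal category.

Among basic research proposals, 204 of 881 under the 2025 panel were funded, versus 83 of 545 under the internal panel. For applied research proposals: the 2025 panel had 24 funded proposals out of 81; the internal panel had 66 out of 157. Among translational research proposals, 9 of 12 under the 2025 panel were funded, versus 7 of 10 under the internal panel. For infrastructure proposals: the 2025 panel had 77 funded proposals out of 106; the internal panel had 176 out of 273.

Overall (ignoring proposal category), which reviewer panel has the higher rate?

Basic research: the 2025 panel 204/881 = 23.2%, the internal panel 83/545 = 15.2% → the 2025 panel
Applied research: the 2025 panel 24/81 = 29.6%, the internal panel 66/157 = 42.0% → the internal panel
Translational research: the 2025 panel 9/12 = 75.0%, the internal panel 7/10 = 70.0% → the 2025 panel
Infrastructure: the 2025 panel 77/106 = 72.6%, the internal panel 176/273 = 64.5% → the 2025 panel
Overall: the 2025 panel 314/1080 = 29.1%, the internal panel 332/985 = 33.7% → the internal panel
(Neither sweeps every proposal group, but the internal panel has the higher pooled rate.)

the internal panel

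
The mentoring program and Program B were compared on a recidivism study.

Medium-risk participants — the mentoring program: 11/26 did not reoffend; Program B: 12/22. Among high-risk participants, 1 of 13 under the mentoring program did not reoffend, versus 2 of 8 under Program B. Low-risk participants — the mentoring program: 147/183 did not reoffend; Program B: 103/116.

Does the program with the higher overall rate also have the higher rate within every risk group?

Yes

Medium-risk: the mentoring program 11/26 = 42.3%, Program B 12/22 = 54.5% → Program B
High-risk: the mentoring program 1/13 = 7.7%, Program B 2/8 = 25.0% → Program B
Low-risk: the mentoring program 147/183 = 80.3%, Program B 103/116 = 88.8% → Program B
Overall: the mentoring program 159/222 = 71.6%, Program B 117/146 = 80.1% → Program B
Program B wins overall and in every risk group — no reversal.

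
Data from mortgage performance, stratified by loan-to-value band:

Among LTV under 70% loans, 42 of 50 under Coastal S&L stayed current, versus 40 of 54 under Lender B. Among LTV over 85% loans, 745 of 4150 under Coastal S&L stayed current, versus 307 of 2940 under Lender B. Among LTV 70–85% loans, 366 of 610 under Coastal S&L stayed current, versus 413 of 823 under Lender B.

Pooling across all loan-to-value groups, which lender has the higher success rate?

Coastal S&L

LTV under 70%: Coastal S&L 42/50 = 84.0%, Lender B 40/54 = 74.1% → Coastal S&L
LTV over 85%: Coastal S&L 745/4150 = 18.0%, Lender B 307/2940 = 10.4% → Coastal S&L
LTV 70–85%: Coastal S&L 366/610 = 60.0%, Lender B 413/823 = 50.2% → Coastal S&L
Overall: Coastal S&L 1153/4810 = 24.0%, Lender B 760/3817 = 19.9% → Coastal S&L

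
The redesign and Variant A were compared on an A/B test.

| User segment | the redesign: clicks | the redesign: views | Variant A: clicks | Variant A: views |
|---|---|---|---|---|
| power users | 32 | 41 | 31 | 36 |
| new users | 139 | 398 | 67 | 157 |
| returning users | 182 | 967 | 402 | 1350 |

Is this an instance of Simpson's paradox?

No

Power users: the redesign 32/41 = 78.0%, Variant A 31/36 = 86.1% → Variant A
New users: the redesign 139/398 = 34.9%, Variant A 67/157 = 42.7% → Variant A
Returning users: the redesign 182/967 = 18.8%, Variant A 402/1350 = 29.8% → Variant A
Overall: the redesign 353/1406 = 25.1%, Variant A 500/1543 = 32.4% → Variant A
Variant A wins overall and in every user group — no reversal.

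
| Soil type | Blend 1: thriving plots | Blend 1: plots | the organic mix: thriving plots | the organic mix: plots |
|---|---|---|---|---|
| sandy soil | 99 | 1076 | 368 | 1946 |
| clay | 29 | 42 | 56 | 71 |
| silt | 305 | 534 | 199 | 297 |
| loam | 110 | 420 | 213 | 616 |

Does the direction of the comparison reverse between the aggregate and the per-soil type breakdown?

No

Sandy soil: Blend 1 99/1076 = 9.2%, the organic mix 368/1946 = 18.9% → the organic mix
Clay: Blend 1 29/42 = 69.0%, the organic mix 56/71 = 78.9% → the organic mix
Silt: Blend 1 305/534 = 57.1%, the organic mix 199/297 = 67.0% → the organic mix
Loam: Blend 1 110/420 = 26.2%, the organic mix 213/616 = 34.6% → the organic mix
Overall: Blend 1 543/2072 = 26.2%, the organic mix 836/2930 = 28.5% → the organic mix
The organic mix wins overall and in every soil group — no reversal.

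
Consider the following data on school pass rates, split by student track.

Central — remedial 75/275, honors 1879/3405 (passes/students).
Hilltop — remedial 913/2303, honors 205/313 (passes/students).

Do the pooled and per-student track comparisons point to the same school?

No

Remedial: Central 75/275 = 27.3%, Hilltop 913/2303 = 39.6% → Hilltop
Honors: Central 1879/3405 = 55.2%, Hilltop 205/313 = 65.5% → Hilltop
Overall: Central 1954/3680 = 53.1%, Hilltop 1118/2616 = 42.7% → Central
Hilltop wins each student group but Central wins overall — the comparison reverses. Hilltop's students skew toward remedial, which has a lower base rate.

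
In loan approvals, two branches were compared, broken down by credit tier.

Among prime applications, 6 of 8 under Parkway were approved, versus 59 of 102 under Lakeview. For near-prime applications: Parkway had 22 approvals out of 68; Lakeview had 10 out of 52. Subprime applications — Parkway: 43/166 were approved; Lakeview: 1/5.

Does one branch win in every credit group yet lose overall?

Yes

Prime: Parkway 6/8 = 75.0%, Lakeview 59/102 = 57.8% → Parkway
Near-prime: Parkway 22/68 = 32.4%, Lakeview 10/52 = 19.2% → Parkway
Subprime: Parkway 43/166 = 25.9%, Lakeview 1/5 = 20.0% → Parkway
Overall: Parkway 71/242 = 29.3%, Lakeview 70/159 = 44.0% → Lakeview
Parkway wins each credit group but Lakeview wins overall — the comparison reverses. Parkway's applications skew toward subprime, which has a lower base rate.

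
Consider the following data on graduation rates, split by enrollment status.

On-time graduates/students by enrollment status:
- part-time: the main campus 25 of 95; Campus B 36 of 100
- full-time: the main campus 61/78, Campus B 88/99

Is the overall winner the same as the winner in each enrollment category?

Part-time: the main campus 25/95 = 26.3%, Campus B 36/100 = 36.0% → Campus B
Full-time: the main campus 61/78 = 78.2%, Campus B 88/99 = 88.9% → Campus B
Overall: the main campus 86/173 = 49.7%, Campus B 124/199 = 62.3% → Campus B
Campus B wins overall and in every enrollment group — no reversal.

Yes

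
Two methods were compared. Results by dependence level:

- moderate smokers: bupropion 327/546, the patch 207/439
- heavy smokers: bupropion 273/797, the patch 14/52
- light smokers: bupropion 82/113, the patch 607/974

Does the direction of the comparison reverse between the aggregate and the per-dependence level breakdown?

Moderate smokers: bupropion 327/546 = 59.9%, the patch 207/439 = 47.2% → bupropion
Heavy smokers: bupropion 273/797 = 34.3%, the patch 14/52 = 26.9% → bupropion
Light smokers: bupropion 82/113 = 72.6%, the patch 607/974 = 62.3% → bupropion
Overall: bupropion 682/1456 = 46.8%, the patch 828/1465 = 56.5% → the patch
Bupropion wins each dependence group but the patch wins overall — the comparison reverses. Bupropion's participants skew toward heavy smokers, which has a lower base rate.

Yes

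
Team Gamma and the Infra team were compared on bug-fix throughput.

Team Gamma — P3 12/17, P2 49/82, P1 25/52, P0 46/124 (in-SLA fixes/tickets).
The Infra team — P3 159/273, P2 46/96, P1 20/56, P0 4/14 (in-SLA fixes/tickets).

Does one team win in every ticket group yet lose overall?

Yes

P3: Team Gamma 12/17 = 70.6%, the Infra team 159/273 = 58.2% → Team Gamma
P2: Team Gamma 49/82 = 59.8%, the Infra team 46/96 = 47.9% → Team Gamma
P1: Team Gamma 25/52 = 48.1%, the Infra team 20/56 = 35.7% → Team Gamma
P0: Team Gamma 46/124 = 37.1%, the Infra team 4/14 = 28.6% → Team Gamma
Overall: Team Gamma 132/275 = 48.0%, the Infra team 229/439 = 52.2% → the Infra team
Team Gamma wins each ticket group but the Infra team wins overall — the comparison reverses. Team Gamma's tickets skew toward P0, which has a lower base rate.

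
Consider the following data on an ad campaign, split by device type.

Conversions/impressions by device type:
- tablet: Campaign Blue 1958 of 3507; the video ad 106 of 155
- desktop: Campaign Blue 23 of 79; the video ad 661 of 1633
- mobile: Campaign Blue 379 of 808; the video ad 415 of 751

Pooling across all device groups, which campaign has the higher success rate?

Tablet: Campaign Blue 1958/3507 = 55.8%, the video ad 106/155 = 68.4% → the video ad
Desktop: Campaign Blue 23/79 = 29.1%, the video ad 661/1633 = 40.5% → the video ad
Mobile: Campaign Blue 379/808 = 46.9%, the video ad 415/751 = 55.3% → the video ad
Overall: Campaign Blue 2360/4394 = 53.7%, the video ad 1182/2539 = 46.6% → Campaign Blue
(The video ad wins every device group but Campaign Blue wins overall — the video ad's impressions skew toward the low-rate desktop group.)

Campaign Blue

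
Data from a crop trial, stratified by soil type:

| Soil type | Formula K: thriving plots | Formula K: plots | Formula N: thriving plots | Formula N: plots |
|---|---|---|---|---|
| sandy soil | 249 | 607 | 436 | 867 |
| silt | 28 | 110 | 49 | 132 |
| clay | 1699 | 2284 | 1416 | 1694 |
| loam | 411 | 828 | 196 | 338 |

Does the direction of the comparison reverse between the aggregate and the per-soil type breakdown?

No

Sandy soil: Formula K 249/607 = 41.0%, Formula N 436/867 = 50.3% → Formula N
Silt: Formula K 28/110 = 25.5%, Formula N 49/132 = 37.1% → Formula N
Clay: Formula K 1699/2284 = 74.4%, Formula N 1416/1694 = 83.6% → Formula N
Loam: Formula K 411/828 = 49.6%, Formula N 196/338 = 58.0% → Formula N
Overall: Formula K 2387/3829 = 62.3%, Formula N 2097/3031 = 69.2% → Formula N
Formula N wins overall and in every soil group — no reversal.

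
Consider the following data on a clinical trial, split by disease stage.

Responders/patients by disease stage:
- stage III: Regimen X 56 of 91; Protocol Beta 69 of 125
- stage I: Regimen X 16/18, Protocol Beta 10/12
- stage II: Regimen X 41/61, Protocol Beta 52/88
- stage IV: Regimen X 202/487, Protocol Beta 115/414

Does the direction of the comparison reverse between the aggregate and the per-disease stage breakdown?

No

Stage III: Regimen X 56/91 = 61.5%, Protocol Beta 69/125 = 55.2% → Regimen X
Stage I: Regimen X 16/18 = 88.9%, Protocol Beta 10/12 = 83.3% → Regimen X
Stage II: Regimen X 41/61 = 67.2%, Protocol Beta 52/88 = 59.1% → Regimen X
Stage IV: Regimen X 202/487 = 41.5%, Protocol Beta 115/414 = 27.8% → Regimen X
Overall: Regimen X 315/657 = 47.9%, Protocol Beta 246/639 = 38.5% → Regimen X
Regimen X wins overall and in every disease group — no reversal.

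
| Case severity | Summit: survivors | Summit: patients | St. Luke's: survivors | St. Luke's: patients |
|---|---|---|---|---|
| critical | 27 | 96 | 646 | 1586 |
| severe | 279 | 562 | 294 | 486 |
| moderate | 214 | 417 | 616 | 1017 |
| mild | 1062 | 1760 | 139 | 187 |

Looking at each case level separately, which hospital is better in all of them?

Critical: Summit 27/96 = 28.1%, St. Luke's 646/1586 = 40.7% → St. Luke's
Severe: Summit 279/562 = 49.6%, St. Luke's 294/486 = 60.5% → St. Luke's
Moderate: Summit 214/417 = 51.3%, St. Luke's 616/1017 = 60.6% → St. Luke's
Mild: Summit 1062/1760 = 60.3%, St. Luke's 139/187 = 74.3% → St. Luke's
St. Luke's has the higher rate in all 4 groups.

St. Luke's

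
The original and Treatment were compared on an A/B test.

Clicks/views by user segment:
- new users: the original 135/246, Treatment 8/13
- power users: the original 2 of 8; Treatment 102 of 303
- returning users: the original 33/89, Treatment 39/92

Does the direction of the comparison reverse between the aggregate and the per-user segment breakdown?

New users: the original 135/246 = 54.9%, Treatment 8/13 = 61.5% → Treatment
Power users: the original 2/8 = 25.0%, Treatment 102/303 = 33.7% → Treatment
Returning users: the original 33/89 = 37.1%, Treatment 39/92 = 42.4% → Treatment
Overall: the original 170/343 = 49.6%, Treatment 149/408 = 36.5% → the original
Treatment wins each user group but the original wins overall — the comparison reverses. Treatment's views skew toward power users, which has a lower base rate.

Yes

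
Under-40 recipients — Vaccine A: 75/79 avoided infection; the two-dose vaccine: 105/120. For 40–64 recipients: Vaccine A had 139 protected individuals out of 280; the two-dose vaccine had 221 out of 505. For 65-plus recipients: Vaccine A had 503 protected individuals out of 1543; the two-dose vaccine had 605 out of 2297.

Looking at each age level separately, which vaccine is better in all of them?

Under-40: Vaccine A 75/79 = 94.9%, the two-dose vaccine 105/120 = 87.5% → Vaccine A
40–64: Vaccine A 139/280 = 49.6%, the two-dose vaccine 221/505 = 43.8% → Vaccine A
65-plus: Vaccine A 503/1543 = 32.6%, the two-dose vaccine 605/2297 = 26.3% → Vaccine A
Vaccine A has the higher rate in all 3 groups.

Vaccine A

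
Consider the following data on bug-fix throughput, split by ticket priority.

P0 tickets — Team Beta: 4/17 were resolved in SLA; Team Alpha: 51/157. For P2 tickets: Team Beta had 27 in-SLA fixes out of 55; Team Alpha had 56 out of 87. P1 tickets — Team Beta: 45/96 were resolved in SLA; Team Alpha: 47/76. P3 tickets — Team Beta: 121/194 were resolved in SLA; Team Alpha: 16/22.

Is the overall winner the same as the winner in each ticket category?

No

P0: Team Beta 4/17 = 23.5%, Team Alpha 51/157 = 32.5% → Team Alpha
P2: Team Beta 27/55 = 49.1%, Team Alpha 56/87 = 64.4% → Team Alpha
P1: Team Beta 45/96 = 46.9%, Team Alpha 47/76 = 61.8% → Team Alpha
P3: Team Beta 121/194 = 62.4%, Team Alpha 16/22 = 72.7% → Team Alpha
Overall: Team Beta 197/362 = 54.4%, Team Alpha 170/342 = 49.7% → Team Beta
Team Alpha wins each ticket group but Team Beta wins overall — the comparison reverses. Team Alpha's tickets skew toward P0, which has a lower base rate.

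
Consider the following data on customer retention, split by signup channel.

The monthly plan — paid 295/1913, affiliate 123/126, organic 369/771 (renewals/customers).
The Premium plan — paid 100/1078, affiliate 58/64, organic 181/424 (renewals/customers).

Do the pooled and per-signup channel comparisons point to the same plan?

Yes

Paid: the monthly plan 295/1913 = 15.4%, the Premium plan 100/1078 = 9.3% → the monthly plan
Affiliate: the monthly plan 123/126 = 97.6%, the Premium plan 58/64 = 90.6% → the monthly plan
Organic: the monthly plan 369/771 = 47.9%, the Premium plan 181/424 = 42.7% → the monthly plan
Overall: the monthly plan 787/2810 = 28.0%, the Premium plan 339/1566 = 21.6% → the monthly plan
The monthly plan wins overall and in every signup group — no reversal.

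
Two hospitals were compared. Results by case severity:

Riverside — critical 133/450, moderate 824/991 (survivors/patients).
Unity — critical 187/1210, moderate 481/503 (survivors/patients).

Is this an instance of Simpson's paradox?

No

Critical: Riverside 133/450 = 29.6%, Unity 187/1210 = 15.5% → Riverside
Moderate: Riverside 824/991 = 83.1%, Unity 481/503 = 95.6% → Unity
Overall: Riverside 957/1441 = 66.4%, Unity 668/1713 = 39.0% → Riverside
Neither sweeps: Riverside wins 1 of 2 groups, Unity wins 1. Riverside wins overall but not every group — no Simpson reversal.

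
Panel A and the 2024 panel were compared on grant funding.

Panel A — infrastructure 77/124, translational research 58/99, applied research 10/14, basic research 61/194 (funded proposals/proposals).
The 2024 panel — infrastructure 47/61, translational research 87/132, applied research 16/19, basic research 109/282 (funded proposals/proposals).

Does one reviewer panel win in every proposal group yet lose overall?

No

Infrastructure: Panel A 77/124 = 62.1%, the 2024 panel 47/61 = 77.0% → the 2024 panel
Translational research: Panel A 58/99 = 58.6%, the 2024 panel 87/132 = 65.9% → the 2024 panel
Applied research: Panel A 10/14 = 71.4%, the 2024 panel 16/19 = 84.2% → the 2024 panel
Basic research: Panel A 61/194 = 31.4%, the 2024 panel 109/282 = 38.7% → the 2024 panel
Overall: Panel A 206/431 = 47.8%, the 2024 panel 259/494 = 52.4% → the 2024 panel
The 2024 panel wins overall and in every proposal group — no reversal.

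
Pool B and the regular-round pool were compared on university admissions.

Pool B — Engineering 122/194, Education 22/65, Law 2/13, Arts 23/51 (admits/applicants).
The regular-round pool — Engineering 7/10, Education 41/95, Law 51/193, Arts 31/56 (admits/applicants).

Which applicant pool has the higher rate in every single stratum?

the regular-round pool

Engineering: Pool B 122/194 = 62.9%, the regular-round pool 7/10 = 70.0% → the regular-round pool
Education: Pool B 22/65 = 33.8%, the regular-round pool 41/95 = 43.2% → the regular-round pool
Law: Pool B 2/13 = 15.4%, the regular-round pool 51/193 = 26.4% → the regular-round pool
Arts: Pool B 23/51 = 45.1%, the regular-round pool 31/56 = 55.4% → the regular-round pool
The regular-round pool has the higher rate in all 4 groups.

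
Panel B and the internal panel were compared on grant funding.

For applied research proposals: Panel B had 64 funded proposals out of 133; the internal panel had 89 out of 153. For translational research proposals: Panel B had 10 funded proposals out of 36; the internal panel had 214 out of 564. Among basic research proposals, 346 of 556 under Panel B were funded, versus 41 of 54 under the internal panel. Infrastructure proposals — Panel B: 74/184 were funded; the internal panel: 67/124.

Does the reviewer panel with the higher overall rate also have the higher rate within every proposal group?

Applied research: Panel B 64/133 = 48.1%, the internal panel 89/153 = 58.2% → the internal panel
Translational research: Panel B 10/36 = 27.8%, the internal panel 214/564 = 37.9% → the internal panel
Basic research: Panel B 346/556 = 62.2%, the internal panel 41/54 = 75.9% → the internal panel
Infrastructure: Panel B 74/184 = 40.2%, the internal panel 67/124 = 54.0% → the internal panel
Overall: Panel B 494/909 = 54.3%, the internal panel 411/895 = 45.9% → Panel B
The internal panel wins each proposal group but Panel B wins overall — the comparison reverses. The internal panel's proposals skew toward translational research, which has a lower base rate.

No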